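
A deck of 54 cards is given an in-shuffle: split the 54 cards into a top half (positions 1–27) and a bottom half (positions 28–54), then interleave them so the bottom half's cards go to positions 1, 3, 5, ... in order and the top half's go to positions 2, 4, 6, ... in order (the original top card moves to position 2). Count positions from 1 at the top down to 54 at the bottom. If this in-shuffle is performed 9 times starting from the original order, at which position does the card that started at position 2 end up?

34

Track the card's position through each in-shuffle:
2 → 4 → 8 → 16 → 32 → 9 → 18 → 36 → 17 → 34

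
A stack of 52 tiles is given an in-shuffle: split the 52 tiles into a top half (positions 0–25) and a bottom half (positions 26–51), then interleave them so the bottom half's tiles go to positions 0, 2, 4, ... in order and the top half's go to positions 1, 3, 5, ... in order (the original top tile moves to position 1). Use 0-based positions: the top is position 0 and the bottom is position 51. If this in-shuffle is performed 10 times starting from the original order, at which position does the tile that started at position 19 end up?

Track the tile's position through each in-shuffle:
19 → 39 → 26 → 0 → 1 → 3 → 7 → 15 → 31 → 10 → 21

21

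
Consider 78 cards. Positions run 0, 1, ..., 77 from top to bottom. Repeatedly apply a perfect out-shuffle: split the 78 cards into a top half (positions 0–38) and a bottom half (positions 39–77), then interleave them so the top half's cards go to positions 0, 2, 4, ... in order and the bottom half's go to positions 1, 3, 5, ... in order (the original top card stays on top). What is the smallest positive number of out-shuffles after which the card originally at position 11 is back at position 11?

Follow position 11 under repeated out-shuffles:
11 → 22 → 44 → 11
It first returns after 3 out-shuffles.

3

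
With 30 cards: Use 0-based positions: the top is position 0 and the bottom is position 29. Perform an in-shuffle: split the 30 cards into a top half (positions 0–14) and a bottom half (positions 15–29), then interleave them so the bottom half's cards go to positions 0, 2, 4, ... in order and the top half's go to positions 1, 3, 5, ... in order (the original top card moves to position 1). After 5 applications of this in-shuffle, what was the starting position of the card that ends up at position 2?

Work backwards from position 2, undoing one in-shuffle at a time:
2 ← 16 ← 23 ← 11 ← 5 ← 2
So the card now at position 2 started at position 2.

2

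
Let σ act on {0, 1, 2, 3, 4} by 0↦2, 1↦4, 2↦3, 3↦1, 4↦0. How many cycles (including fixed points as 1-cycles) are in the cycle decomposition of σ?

Cycle decomposition: (0 2 3 1 4).
1 cycle.

1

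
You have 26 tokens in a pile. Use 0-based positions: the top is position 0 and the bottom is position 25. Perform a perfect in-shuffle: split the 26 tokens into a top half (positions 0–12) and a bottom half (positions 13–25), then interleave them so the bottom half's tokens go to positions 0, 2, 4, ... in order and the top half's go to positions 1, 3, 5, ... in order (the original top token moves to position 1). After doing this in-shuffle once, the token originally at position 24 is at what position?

Track the token's position through each in-shuffle:
24 → 22

22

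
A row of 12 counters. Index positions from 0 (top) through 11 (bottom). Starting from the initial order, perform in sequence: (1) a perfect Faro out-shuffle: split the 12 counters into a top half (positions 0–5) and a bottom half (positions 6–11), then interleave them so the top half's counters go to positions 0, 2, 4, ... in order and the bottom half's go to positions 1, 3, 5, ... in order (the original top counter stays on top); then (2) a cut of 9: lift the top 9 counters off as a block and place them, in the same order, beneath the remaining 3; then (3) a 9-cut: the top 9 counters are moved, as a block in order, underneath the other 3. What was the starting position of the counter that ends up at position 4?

5

Undo the operations in reverse order, starting from position 4:
  undo op 3 (cut 9): 4 ← 1
  undo op 2 (cut 9): 1 ← 10
  undo op 1 (out-shuffle, from top half): 10 ← 5
So the counter at position 4 came from original position 5.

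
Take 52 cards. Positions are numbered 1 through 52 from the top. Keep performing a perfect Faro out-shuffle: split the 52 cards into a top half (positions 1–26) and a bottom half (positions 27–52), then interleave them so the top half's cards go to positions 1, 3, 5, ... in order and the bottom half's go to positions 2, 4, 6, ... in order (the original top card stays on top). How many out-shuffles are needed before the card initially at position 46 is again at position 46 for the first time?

8

Follow position 46 under repeated out-shuffles:
46 → 40 → 28 → 4 → 7 → 13 → 25 → 49 → 46
It first returns after 8 out-shuffles.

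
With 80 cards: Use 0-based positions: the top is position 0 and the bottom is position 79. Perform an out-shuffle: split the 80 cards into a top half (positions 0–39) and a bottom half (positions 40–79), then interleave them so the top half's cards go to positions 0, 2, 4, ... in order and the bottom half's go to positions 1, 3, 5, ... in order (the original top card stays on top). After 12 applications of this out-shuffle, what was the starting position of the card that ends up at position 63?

Work backwards from position 63, undoing one out-shuffle at a time:
63 ← 71 ← 75 ← 77 ← 78 ← 39 ← 59 ← 69 ← 74 ← 37 ← 58 ← 29 ← 54
So the card now at position 63 started at position 54.

54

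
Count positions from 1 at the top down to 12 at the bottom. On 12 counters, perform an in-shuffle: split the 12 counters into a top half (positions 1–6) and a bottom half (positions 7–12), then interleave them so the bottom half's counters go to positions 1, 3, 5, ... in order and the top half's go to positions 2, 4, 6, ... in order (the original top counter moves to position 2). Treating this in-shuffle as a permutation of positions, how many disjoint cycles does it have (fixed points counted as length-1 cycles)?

1

Trace each unvisited position around until it returns:
(1 2 4 8 3 6 ... len 12)
1 cycle in total.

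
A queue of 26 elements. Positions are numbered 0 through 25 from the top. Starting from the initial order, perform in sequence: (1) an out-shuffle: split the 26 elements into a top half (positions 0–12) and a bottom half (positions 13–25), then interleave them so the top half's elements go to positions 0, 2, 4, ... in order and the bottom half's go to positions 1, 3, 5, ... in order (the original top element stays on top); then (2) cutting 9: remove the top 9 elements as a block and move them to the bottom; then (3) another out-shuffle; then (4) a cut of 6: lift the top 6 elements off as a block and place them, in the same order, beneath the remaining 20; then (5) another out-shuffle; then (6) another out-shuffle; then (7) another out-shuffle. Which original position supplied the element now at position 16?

Undo the operations in reverse order, starting from position 16:
  undo op 7 (out-shuffle, from top half): 16 ← 8
  undo op 6 (out-shuffle, from top half): 8 ← 4
  undo op 5 (out-shuffle, from top half): 4 ← 2
  undo op 4 (cut 6): 2 ← 8
  undo op 3 (out-shuffle, from top half): 8 ← 4
  undo op 2 (cut 9): 4 ← 13
  undo op 1 (out-shuffle, from bottom half): 13 ← 19
So the element at position 16 came from original position 19.

19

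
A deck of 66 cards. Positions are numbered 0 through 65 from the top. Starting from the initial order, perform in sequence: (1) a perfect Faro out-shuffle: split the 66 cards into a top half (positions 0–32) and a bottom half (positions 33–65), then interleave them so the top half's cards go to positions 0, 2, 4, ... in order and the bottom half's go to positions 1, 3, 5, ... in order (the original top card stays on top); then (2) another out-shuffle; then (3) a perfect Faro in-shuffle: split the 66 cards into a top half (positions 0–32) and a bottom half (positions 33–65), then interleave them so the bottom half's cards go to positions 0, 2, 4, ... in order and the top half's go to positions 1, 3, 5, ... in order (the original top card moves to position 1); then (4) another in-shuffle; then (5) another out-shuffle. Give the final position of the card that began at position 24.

55

Track the card from position 24 forward through each operation:
  after op 1 (out-shuffle): 24 → 48
  after op 2 (out-shuffle): 48 → 31
  after op 3 (in-shuffle): 31 → 63
  after op 4 (in-shuffle): 63 → 60
  after op 5 (out-shuffle): 60 → 55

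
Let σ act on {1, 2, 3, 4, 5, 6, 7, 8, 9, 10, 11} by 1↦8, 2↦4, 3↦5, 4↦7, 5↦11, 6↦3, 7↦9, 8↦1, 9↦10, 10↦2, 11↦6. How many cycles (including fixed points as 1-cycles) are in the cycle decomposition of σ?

3

Cycle decomposition: (1 8) (2 4 7 9 10) (3 5 11 6).
3 cycles.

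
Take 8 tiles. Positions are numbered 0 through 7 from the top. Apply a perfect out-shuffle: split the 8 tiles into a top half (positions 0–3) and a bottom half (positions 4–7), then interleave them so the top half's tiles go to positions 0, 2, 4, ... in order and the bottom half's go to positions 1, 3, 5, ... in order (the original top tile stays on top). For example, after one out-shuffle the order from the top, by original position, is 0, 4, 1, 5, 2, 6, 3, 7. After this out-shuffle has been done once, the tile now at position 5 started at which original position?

6

Work backwards from position 5, undoing one out-shuffle at a time:
5 ← 6
So the tile now at position 5 started at position 6.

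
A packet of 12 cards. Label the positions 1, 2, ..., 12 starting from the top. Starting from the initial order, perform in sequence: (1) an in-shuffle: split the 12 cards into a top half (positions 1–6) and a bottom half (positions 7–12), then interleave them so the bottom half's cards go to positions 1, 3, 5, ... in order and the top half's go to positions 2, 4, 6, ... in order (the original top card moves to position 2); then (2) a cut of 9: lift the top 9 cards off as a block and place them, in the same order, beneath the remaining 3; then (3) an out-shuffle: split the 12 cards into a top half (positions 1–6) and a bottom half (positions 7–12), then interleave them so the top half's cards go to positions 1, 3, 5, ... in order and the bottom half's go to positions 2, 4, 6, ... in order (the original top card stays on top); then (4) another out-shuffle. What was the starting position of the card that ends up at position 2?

Undo the operations in reverse order, starting from position 2:
  undo op 4 (out-shuffle, from bottom half): 2 ← 7
  undo op 3 (out-shuffle, from top half): 7 ← 4
  undo op 2 (cut 9): 4 ← 1
  undo op 1 (in-shuffle, from bottom half): 1 ← 7
So the card at position 2 came from original position 7.

7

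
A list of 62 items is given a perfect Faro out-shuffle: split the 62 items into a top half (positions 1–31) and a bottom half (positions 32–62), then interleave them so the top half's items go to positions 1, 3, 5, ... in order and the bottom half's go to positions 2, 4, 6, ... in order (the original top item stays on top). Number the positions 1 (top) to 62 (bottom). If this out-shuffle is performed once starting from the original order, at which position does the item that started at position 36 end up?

Track the item's position through each out-shuffle:
36 → 10

10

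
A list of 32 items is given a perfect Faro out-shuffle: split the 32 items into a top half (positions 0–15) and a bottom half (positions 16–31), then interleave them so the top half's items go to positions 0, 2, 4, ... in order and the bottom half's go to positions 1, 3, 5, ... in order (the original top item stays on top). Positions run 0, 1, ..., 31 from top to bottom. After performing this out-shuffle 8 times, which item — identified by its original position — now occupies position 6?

Work backwards from position 6, undoing one out-shuffle at a time:
6 ← 3 ← 17 ← 24 ← 12 ← 6 ← 3 ← 17 ← 24
So the item now at position 6 started at position 24.

24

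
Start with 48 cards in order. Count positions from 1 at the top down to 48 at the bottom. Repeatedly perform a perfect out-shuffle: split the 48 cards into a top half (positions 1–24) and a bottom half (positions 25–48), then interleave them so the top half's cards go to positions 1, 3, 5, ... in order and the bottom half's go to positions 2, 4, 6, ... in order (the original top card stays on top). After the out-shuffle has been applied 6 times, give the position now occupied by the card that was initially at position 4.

Track the card's position through each out-shuffle:
4 → 7 → 13 → 25 → 2 → 3 → 5

5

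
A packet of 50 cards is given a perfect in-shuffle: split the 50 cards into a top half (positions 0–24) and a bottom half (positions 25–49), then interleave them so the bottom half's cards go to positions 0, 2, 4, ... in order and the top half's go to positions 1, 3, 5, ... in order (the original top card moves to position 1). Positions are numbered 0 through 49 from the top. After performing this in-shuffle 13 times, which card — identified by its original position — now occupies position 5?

Work backwards from position 5, undoing one in-shuffle at a time:
5 ← 2 ← 26 ← 38 ← 44 ← ... ← 47 (13 steps).
So the card now at position 5 started at position 47.

47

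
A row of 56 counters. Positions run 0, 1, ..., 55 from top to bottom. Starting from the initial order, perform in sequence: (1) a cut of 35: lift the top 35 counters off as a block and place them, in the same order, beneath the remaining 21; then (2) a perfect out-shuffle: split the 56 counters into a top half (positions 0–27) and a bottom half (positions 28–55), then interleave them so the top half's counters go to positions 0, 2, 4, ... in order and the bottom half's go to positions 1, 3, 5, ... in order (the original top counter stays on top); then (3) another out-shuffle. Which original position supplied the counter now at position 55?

34

Undo the operations in reverse order, starting from position 55:
  undo op 3 (out-shuffle, from bottom half): 55 ← 55
  undo op 2 (out-shuffle, from bottom half): 55 ← 55
  undo op 1 (cut 35): 55 ← 34
So the counter at position 55 came from original position 34.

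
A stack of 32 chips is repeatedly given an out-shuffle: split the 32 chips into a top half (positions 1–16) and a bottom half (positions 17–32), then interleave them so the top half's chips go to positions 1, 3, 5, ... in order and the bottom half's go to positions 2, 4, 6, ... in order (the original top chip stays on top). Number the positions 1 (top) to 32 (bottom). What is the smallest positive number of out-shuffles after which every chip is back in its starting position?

5

The out-shuffle permutes the 32 positions with cycle lengths [1, 1, 5, 5, 5, 5, 5, 5].
Every chip is home exactly when every cycle has completed a whole number of laps, i.e. after lcm(1, 5) = 5 out-shuffles.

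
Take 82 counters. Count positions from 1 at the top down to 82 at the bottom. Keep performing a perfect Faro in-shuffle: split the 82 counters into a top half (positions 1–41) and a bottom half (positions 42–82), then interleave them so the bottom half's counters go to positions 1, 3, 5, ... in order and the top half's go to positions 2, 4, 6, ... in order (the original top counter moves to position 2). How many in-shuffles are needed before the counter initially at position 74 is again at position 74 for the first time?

82

Follow position 74 under repeated in-shuffles:
74 → 65 → 47 → 11 → 22 → 44 → 5 → 10 → ... → 74 (length 82)
It first returns after 82 in-shuffles.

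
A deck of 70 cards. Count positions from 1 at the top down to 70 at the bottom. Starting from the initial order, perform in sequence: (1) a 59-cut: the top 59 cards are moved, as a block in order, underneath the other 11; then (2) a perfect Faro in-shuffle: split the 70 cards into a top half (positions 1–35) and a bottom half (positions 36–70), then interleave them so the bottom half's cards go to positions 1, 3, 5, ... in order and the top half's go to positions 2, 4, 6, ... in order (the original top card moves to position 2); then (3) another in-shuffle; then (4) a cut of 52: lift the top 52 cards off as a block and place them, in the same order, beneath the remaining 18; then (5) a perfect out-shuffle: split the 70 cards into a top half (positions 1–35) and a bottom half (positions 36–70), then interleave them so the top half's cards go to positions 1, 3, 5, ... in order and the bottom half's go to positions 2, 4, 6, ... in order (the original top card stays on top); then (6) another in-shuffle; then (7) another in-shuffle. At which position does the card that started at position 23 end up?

Track the card from position 23 forward through each operation:
  after op 1 (cut 59): 23 → 34
  after op 2 (in-shuffle): 34 → 68
  after op 3 (in-shuffle): 68 → 65
  after op 4 (cut 52): 65 → 13
  after op 5 (out-shuffle): 13 → 25
  after op 6 (in-shuffle): 25 → 50
  after op 7 (in-shuffle): 50 → 29

29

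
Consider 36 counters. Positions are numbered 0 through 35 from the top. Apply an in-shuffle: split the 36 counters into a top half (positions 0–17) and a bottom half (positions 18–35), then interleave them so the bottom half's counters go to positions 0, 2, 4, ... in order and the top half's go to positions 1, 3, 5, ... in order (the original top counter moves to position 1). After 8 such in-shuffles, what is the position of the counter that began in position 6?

Track the counter's position through each in-shuffle:
6 → 13 → 27 → 18 → 0 → 1 → 3 → 7 → 15

15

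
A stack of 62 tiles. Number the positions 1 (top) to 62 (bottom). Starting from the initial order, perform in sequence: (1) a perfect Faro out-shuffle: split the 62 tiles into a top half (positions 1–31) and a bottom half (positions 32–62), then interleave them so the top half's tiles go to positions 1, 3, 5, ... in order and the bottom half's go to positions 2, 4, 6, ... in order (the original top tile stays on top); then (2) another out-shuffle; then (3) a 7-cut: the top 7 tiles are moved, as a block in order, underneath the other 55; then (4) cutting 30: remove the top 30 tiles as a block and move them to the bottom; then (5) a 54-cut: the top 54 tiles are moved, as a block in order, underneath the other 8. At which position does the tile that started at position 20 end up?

Track the tile from position 20 forward through each operation:
  after op 1 (out-shuffle): 20 → 39
  after op 2 (out-shuffle): 39 → 16
  after op 3 (cut 7): 16 → 9
  after op 4 (cut 30): 9 → 41
  after op 5 (cut 54): 41 → 49

49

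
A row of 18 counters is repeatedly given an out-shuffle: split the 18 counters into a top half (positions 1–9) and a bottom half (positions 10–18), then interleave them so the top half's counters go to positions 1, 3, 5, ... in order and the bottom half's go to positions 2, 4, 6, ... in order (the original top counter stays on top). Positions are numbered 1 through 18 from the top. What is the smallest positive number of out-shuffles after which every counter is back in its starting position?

8

The out-shuffle permutes the 18 positions with cycle lengths [1, 1, 8, 8].
Every counter is home exactly when every cycle has completed a whole number of laps, i.e. after lcm(1, 8) = 8 out-shuffles.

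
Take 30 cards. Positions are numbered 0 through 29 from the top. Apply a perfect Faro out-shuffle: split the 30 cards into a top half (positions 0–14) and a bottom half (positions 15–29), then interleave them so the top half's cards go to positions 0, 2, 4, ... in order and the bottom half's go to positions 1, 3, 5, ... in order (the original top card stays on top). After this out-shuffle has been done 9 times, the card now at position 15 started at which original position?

13

Work backwards from position 15, undoing one out-shuffle at a time:
15 ← 22 ← 11 ← 20 ← 10 ← 5 ← 17 ← 23 ← 26 ← 13
So the card now at position 15 started at position 13.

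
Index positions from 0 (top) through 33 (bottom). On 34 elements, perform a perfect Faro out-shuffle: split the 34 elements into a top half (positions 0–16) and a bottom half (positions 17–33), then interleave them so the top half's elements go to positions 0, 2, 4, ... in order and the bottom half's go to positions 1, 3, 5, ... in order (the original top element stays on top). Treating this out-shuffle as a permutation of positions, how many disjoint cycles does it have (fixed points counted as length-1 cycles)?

6

Trace each unvisited position around until it returns:
(0) (1 2 4 8 16 32 31 29 25 17) (3 6 12 24 15 30 27 21 9 18) (5 10 20 7 14 28 23 13 26 19) (11 22) (33)
6 cycles in total.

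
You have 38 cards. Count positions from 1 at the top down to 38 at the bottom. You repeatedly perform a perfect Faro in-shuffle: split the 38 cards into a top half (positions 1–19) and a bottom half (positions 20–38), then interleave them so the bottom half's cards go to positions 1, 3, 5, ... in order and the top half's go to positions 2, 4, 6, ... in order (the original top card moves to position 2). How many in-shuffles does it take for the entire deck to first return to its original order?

The in-shuffle permutes the 38 positions with cycle lengths [2, 12, 12, 12].
Every card is home exactly when every cycle has completed a whole number of laps, i.e. after lcm(2, 12) = 12 in-shuffles.

12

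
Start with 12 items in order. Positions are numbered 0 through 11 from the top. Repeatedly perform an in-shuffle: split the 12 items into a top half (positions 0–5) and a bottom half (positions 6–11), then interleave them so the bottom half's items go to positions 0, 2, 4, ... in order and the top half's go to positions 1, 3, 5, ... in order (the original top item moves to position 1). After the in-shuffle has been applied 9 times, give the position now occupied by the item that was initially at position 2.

1

Track the item's position through each in-shuffle:
2 → 5 → 11 → 10 → 8 → 4 → 9 → 6 → 0 → 1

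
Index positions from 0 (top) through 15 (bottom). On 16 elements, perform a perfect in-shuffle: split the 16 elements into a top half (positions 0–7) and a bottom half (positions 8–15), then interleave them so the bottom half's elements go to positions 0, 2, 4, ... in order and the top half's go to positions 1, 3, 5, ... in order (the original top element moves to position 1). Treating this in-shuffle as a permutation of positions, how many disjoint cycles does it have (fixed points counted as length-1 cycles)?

Trace each unvisited position around until it returns:
(0 1 3 7 15 14 12 8) (2 5 11 6 13 10 4 9)
2 cycles in total.

2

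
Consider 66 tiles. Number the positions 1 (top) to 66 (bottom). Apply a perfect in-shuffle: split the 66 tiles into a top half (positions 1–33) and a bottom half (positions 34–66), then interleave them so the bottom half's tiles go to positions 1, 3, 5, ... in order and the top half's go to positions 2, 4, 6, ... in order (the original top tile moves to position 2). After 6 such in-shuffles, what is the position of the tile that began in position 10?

Track the tile's position through each in-shuffle:
10 → 20 → 40 → 13 → 26 → 52 → 37

37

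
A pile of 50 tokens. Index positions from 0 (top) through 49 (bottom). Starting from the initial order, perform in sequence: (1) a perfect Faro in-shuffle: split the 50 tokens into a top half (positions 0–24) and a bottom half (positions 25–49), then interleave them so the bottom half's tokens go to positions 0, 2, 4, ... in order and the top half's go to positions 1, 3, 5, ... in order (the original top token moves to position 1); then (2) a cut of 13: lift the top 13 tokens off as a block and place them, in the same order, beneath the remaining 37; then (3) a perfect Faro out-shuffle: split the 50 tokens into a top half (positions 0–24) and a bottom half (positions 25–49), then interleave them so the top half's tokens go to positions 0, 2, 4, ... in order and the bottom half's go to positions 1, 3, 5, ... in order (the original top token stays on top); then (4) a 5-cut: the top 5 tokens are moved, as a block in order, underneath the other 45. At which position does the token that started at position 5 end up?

Track the token from position 5 forward through each operation:
  after op 1 (in-shuffle): 5 → 11
  after op 2 (cut 13): 11 → 48
  after op 3 (out-shuffle): 48 → 47
  after op 4 (cut 5): 47 → 42

42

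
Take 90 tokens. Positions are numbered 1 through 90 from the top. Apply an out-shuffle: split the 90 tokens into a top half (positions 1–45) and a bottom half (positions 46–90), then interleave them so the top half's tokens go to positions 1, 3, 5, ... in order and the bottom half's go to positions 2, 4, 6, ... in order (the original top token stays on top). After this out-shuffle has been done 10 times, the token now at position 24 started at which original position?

47

Work backwards from position 24, undoing one out-shuffle at a time:
24 ← 57 ← 29 ← 15 ← 8 ← 49 ← 25 ← 13 ← 7 ← 4 ← 47
So the token now at position 24 started at position 47.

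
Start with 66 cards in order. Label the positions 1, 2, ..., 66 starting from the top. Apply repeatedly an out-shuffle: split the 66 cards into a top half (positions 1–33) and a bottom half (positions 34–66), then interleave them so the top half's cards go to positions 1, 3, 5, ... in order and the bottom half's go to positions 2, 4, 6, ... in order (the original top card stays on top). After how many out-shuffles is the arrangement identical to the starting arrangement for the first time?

12

The out-shuffle permutes the 66 positions with cycle lengths [1, 1, 4, 12, 12, 12, 12, 12].
Every card is home exactly when every cycle has completed a whole number of laps, i.e. after lcm(1, 4, 12) = 12 out-shuffles.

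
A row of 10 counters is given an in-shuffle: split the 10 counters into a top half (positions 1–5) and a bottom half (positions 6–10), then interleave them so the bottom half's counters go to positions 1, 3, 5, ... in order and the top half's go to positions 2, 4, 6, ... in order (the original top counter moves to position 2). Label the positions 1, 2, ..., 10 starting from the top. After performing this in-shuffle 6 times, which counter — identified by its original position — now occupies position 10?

Work backwards from position 10, undoing one in-shuffle at a time:
10 ← 5 ← 8 ← 4 ← 2 ← 1 ← 6
So the counter now at position 10 started at position 6.

6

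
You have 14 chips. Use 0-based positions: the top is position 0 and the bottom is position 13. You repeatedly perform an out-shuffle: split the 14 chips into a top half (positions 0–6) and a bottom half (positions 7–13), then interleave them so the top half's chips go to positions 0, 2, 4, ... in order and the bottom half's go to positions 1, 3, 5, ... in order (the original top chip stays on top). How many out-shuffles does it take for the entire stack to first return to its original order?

12

The out-shuffle permutes the 14 positions with cycle lengths [1, 1, 12].
Every chip is home exactly when every cycle has completed a whole number of laps, i.e. after lcm(1, 12) = 12 out-shuffles.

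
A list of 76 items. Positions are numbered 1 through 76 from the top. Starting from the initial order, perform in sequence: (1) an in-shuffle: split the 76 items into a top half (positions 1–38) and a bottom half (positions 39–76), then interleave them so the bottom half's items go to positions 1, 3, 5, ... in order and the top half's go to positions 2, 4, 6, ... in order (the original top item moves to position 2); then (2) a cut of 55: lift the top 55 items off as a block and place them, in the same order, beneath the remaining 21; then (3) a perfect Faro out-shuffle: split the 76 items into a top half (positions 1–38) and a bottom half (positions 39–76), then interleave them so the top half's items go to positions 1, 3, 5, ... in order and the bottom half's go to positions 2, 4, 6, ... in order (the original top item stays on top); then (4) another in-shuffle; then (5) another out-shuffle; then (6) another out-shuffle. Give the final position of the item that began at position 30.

69

Track the item from position 30 forward through each operation:
  after op 1 (in-shuffle): 30 → 60
  after op 2 (cut 55): 60 → 5
  after op 3 (out-shuffle): 5 → 9
  after op 4 (in-shuffle): 9 → 18
  after op 5 (out-shuffle): 18 → 35
  after op 6 (out-shuffle): 35 → 69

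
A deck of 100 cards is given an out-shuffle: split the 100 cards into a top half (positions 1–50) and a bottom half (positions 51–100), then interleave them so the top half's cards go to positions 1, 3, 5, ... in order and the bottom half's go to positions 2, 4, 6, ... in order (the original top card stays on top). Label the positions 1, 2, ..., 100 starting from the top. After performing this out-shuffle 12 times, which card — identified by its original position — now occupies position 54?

72

Work backwards from position 54, undoing one out-shuffle at a time:
54 ← 77 ← 39 ← 20 ← 60 ← 80 ← 90 ← 95 ← 48 ← 74 ← 87 ← 44 ← 72
So the card now at position 54 started at position 72.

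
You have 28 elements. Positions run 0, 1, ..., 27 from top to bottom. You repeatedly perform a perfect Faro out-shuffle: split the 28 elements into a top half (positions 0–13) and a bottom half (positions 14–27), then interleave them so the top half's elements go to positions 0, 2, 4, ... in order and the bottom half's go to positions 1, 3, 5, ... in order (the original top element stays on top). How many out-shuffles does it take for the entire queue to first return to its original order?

The out-shuffle permutes the 28 positions with cycle lengths [1, 1, 2, 6, 18].
Every element is home exactly when every cycle has completed a whole number of laps, i.e. after lcm(1, 2, 6, 18) = 18 out-shuffles.

18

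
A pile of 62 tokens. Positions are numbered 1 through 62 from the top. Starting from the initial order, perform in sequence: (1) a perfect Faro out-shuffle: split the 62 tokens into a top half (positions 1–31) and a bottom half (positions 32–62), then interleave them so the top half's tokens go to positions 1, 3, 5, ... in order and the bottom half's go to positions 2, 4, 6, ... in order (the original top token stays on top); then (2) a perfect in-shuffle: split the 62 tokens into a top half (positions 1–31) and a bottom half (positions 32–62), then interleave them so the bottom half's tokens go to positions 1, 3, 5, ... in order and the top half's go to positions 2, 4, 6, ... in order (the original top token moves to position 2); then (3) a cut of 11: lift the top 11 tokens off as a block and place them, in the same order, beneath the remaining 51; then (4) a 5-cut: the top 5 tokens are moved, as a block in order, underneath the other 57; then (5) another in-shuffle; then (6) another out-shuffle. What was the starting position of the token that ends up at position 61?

Undo the operations in reverse order, starting from position 61:
  undo op 6 (out-shuffle, from top half): 61 ← 31
  undo op 5 (in-shuffle, from bottom half): 31 ← 47
  undo op 4 (cut 5): 47 ← 52
  undo op 3 (cut 11): 52 ← 1
  undo op 2 (in-shuffle, from bottom half): 1 ← 32
  undo op 1 (out-shuffle, from bottom half): 32 ← 47
So the token at position 61 came from original position 47.

47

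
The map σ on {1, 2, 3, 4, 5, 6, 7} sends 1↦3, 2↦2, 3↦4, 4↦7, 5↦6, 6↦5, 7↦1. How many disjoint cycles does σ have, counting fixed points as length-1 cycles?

3

Cycle decomposition: (1 3 4 7) (2) (5 6).
3 cycles.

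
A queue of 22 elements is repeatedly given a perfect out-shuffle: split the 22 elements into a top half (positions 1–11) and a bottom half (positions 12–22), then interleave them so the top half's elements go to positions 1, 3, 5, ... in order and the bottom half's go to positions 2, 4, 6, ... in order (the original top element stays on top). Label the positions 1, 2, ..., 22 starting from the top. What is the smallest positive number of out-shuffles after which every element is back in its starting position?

The out-shuffle permutes the 22 positions with cycle lengths [1, 1, 2, 3, 3, 6, 6].
Every element is home exactly when every cycle has completed a whole number of laps, i.e. after lcm(1, 2, 3, 6) = 6 out-shuffles.

6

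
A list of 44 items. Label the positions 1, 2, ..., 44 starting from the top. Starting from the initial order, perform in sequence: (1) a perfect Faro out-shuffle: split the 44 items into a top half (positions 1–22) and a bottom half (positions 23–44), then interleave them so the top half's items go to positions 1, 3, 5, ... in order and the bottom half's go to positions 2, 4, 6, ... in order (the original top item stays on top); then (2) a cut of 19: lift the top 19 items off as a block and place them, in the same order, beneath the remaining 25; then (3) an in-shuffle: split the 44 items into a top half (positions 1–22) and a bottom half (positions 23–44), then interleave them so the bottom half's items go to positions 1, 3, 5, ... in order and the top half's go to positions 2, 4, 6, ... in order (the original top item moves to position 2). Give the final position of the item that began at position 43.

Track the item from position 43 forward through each operation:
  after op 1 (out-shuffle): 43 → 42
  after op 2 (cut 19): 42 → 23
  after op 3 (in-shuffle): 23 → 1

1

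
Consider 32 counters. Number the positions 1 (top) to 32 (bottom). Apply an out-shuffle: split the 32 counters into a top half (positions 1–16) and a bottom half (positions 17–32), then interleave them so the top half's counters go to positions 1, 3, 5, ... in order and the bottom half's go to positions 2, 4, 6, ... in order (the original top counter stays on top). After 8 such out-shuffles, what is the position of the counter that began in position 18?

13

Track the counter's position through each out-shuffle:
18 → 4 → 7 → 13 → 25 → 18 → 4 → 7 → 13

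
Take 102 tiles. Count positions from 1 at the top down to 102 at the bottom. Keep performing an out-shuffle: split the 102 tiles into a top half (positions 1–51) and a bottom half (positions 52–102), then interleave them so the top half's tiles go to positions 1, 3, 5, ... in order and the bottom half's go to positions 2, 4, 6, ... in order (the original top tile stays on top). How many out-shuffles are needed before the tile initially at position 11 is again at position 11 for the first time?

100

Follow position 11 under repeated out-shuffles:
11 → 21 → 41 → 81 → 60 → 18 → 35 → 69 → ... → 11 (length 100)
It first returns after 100 out-shuffles.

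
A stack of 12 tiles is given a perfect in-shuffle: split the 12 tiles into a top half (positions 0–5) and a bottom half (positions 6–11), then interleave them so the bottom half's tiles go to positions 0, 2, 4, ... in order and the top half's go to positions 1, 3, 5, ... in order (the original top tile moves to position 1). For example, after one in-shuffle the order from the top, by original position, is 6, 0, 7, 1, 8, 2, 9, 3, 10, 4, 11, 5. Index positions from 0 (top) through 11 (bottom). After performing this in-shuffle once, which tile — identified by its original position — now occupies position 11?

Work backwards from position 11, undoing one in-shuffle at a time:
11 ← 5
So the tile now at position 11 started at position 5.

5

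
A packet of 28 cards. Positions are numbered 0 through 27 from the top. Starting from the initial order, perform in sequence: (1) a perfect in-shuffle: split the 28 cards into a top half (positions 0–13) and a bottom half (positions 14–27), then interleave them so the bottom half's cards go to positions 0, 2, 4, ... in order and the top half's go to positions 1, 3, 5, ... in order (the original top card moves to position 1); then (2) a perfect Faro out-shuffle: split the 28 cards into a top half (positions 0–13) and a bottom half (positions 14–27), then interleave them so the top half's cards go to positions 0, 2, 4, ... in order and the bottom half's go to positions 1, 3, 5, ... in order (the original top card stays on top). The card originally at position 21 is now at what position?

1

Track the card from position 21 forward through each operation:
  after op 1 (in-shuffle): 21 → 14
  after op 2 (out-shuffle): 14 → 1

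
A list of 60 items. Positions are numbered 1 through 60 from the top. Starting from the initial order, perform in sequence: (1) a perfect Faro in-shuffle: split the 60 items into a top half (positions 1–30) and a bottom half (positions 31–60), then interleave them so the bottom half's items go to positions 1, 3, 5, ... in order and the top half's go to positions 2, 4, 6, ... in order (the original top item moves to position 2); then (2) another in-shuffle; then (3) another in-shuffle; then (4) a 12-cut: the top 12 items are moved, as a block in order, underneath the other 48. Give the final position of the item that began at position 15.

47

Track the item from position 15 forward through each operation:
  after op 1 (in-shuffle): 15 → 30
  after op 2 (in-shuffle): 30 → 60
  after op 3 (in-shuffle): 60 → 59
  after op 4 (cut 12): 59 → 47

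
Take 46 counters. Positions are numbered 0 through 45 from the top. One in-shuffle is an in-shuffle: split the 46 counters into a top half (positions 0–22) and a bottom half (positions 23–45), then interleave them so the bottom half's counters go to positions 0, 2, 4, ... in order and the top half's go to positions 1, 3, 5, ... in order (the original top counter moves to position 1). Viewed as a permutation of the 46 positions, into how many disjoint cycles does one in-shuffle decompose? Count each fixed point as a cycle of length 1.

Trace each unvisited position around until it returns:
(0 1 3 7 15 31 ... len 23) (4 9 19 39 32 18 ... len 23)
2 cycles in total.

2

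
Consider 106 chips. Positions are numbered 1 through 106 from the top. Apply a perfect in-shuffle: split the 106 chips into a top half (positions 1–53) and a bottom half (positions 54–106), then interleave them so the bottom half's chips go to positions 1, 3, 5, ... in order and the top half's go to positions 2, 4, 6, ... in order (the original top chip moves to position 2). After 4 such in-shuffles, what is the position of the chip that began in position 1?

16

Track the chip's position through each in-shuffle:
1 → 2 → 4 → 8 → 16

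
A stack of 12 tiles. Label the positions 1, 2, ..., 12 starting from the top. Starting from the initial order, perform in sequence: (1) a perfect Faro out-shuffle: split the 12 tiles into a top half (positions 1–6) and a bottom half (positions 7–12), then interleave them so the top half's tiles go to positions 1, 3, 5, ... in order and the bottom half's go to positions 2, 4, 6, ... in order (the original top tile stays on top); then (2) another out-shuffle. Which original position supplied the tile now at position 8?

Undo the operations in reverse order, starting from position 8:
  undo op 2 (out-shuffle, from bottom half): 8 ← 10
  undo op 1 (out-shuffle, from bottom half): 10 ← 11
So the tile at position 8 came from original position 11.

11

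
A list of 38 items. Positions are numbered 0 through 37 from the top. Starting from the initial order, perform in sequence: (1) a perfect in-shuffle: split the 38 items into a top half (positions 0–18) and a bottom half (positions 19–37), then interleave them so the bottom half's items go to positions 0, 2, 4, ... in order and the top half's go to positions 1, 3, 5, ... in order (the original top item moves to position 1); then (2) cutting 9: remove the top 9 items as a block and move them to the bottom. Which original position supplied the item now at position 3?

25

Undo the operations in reverse order, starting from position 3:
  undo op 2 (cut 9): 3 ← 12
  undo op 1 (in-shuffle, from bottom half): 12 ← 25
So the item at position 3 came from original position 25.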